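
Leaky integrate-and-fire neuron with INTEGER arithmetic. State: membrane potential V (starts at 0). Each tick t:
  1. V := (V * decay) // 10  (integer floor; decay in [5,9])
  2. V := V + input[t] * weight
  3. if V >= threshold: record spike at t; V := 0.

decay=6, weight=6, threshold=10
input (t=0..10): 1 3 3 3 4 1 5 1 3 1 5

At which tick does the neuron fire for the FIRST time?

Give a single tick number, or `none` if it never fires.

Answer: 1

Derivation:
t=0: input=1 -> V=6
t=1: input=3 -> V=0 FIRE
t=2: input=3 -> V=0 FIRE
t=3: input=3 -> V=0 FIRE
t=4: input=4 -> V=0 FIRE
t=5: input=1 -> V=6
t=6: input=5 -> V=0 FIRE
t=7: input=1 -> V=6
t=8: input=3 -> V=0 FIRE
t=9: input=1 -> V=6
t=10: input=5 -> V=0 FIRE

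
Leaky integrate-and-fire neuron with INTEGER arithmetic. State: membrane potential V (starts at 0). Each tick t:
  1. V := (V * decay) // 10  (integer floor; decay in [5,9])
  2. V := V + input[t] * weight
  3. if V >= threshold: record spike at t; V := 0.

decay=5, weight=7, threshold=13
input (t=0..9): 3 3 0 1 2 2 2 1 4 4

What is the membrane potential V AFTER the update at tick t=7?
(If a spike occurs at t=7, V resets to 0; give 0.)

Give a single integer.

Answer: 7

Derivation:
t=0: input=3 -> V=0 FIRE
t=1: input=3 -> V=0 FIRE
t=2: input=0 -> V=0
t=3: input=1 -> V=7
t=4: input=2 -> V=0 FIRE
t=5: input=2 -> V=0 FIRE
t=6: input=2 -> V=0 FIRE
t=7: input=1 -> V=7
t=8: input=4 -> V=0 FIRE
t=9: input=4 -> V=0 FIRE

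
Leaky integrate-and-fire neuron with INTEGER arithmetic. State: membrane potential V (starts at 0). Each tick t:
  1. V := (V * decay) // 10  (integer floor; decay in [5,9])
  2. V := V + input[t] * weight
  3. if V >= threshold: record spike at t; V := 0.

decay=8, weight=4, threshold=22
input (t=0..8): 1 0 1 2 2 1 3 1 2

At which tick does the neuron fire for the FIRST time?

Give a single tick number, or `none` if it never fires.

Answer: 6

Derivation:
t=0: input=1 -> V=4
t=1: input=0 -> V=3
t=2: input=1 -> V=6
t=3: input=2 -> V=12
t=4: input=2 -> V=17
t=5: input=1 -> V=17
t=6: input=3 -> V=0 FIRE
t=7: input=1 -> V=4
t=8: input=2 -> V=11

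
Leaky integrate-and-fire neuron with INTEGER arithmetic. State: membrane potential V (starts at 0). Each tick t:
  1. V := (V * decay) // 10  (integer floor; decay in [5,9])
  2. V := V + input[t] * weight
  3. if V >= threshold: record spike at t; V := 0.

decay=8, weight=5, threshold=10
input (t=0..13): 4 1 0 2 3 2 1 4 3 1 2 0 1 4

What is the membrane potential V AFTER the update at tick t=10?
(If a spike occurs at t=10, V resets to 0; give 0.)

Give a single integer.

Answer: 0

Derivation:
t=0: input=4 -> V=0 FIRE
t=1: input=1 -> V=5
t=2: input=0 -> V=4
t=3: input=2 -> V=0 FIRE
t=4: input=3 -> V=0 FIRE
t=5: input=2 -> V=0 FIRE
t=6: input=1 -> V=5
t=7: input=4 -> V=0 FIRE
t=8: input=3 -> V=0 FIRE
t=9: input=1 -> V=5
t=10: input=2 -> V=0 FIRE
t=11: input=0 -> V=0
t=12: input=1 -> V=5
t=13: input=4 -> V=0 FIRE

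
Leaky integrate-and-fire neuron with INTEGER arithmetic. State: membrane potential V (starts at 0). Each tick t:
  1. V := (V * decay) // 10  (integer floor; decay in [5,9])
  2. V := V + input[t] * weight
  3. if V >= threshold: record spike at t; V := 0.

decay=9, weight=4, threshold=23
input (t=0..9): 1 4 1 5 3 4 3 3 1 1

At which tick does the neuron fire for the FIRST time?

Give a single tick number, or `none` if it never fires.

t=0: input=1 -> V=4
t=1: input=4 -> V=19
t=2: input=1 -> V=21
t=3: input=5 -> V=0 FIRE
t=4: input=3 -> V=12
t=5: input=4 -> V=0 FIRE
t=6: input=3 -> V=12
t=7: input=3 -> V=22
t=8: input=1 -> V=0 FIRE
t=9: input=1 -> V=4

Answer: 3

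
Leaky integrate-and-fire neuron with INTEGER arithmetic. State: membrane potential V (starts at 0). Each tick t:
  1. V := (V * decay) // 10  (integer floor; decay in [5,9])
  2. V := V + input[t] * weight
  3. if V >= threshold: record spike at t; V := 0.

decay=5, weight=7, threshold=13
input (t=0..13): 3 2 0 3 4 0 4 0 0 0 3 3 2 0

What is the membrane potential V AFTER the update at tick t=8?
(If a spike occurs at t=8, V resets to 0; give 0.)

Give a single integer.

t=0: input=3 -> V=0 FIRE
t=1: input=2 -> V=0 FIRE
t=2: input=0 -> V=0
t=3: input=3 -> V=0 FIRE
t=4: input=4 -> V=0 FIRE
t=5: input=0 -> V=0
t=6: input=4 -> V=0 FIRE
t=7: input=0 -> V=0
t=8: input=0 -> V=0
t=9: input=0 -> V=0
t=10: input=3 -> V=0 FIRE
t=11: input=3 -> V=0 FIRE
t=12: input=2 -> V=0 FIRE
t=13: input=0 -> V=0

Answer: 0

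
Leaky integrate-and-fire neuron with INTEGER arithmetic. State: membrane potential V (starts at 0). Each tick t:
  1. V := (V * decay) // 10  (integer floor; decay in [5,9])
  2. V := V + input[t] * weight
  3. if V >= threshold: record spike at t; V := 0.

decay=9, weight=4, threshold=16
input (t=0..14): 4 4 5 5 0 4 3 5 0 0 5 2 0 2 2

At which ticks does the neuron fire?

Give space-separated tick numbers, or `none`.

Answer: 0 1 2 3 5 7 10 14

Derivation:
t=0: input=4 -> V=0 FIRE
t=1: input=4 -> V=0 FIRE
t=2: input=5 -> V=0 FIRE
t=3: input=5 -> V=0 FIRE
t=4: input=0 -> V=0
t=5: input=4 -> V=0 FIRE
t=6: input=3 -> V=12
t=7: input=5 -> V=0 FIRE
t=8: input=0 -> V=0
t=9: input=0 -> V=0
t=10: input=5 -> V=0 FIRE
t=11: input=2 -> V=8
t=12: input=0 -> V=7
t=13: input=2 -> V=14
t=14: input=2 -> V=0 FIRE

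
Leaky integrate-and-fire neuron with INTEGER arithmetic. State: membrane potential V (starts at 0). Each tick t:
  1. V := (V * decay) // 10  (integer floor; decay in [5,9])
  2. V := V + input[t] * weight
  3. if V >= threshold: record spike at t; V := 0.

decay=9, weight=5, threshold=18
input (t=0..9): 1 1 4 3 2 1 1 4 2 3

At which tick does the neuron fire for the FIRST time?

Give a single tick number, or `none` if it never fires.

t=0: input=1 -> V=5
t=1: input=1 -> V=9
t=2: input=4 -> V=0 FIRE
t=3: input=3 -> V=15
t=4: input=2 -> V=0 FIRE
t=5: input=1 -> V=5
t=6: input=1 -> V=9
t=7: input=4 -> V=0 FIRE
t=8: input=2 -> V=10
t=9: input=3 -> V=0 FIRE

Answer: 2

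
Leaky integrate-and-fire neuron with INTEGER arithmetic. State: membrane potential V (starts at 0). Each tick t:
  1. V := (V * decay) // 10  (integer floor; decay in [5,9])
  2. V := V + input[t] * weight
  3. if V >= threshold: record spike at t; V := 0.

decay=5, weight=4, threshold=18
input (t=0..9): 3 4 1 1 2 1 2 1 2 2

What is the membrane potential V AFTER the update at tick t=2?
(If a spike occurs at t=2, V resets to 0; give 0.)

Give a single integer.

t=0: input=3 -> V=12
t=1: input=4 -> V=0 FIRE
t=2: input=1 -> V=4
t=3: input=1 -> V=6
t=4: input=2 -> V=11
t=5: input=1 -> V=9
t=6: input=2 -> V=12
t=7: input=1 -> V=10
t=8: input=2 -> V=13
t=9: input=2 -> V=14

Answer: 4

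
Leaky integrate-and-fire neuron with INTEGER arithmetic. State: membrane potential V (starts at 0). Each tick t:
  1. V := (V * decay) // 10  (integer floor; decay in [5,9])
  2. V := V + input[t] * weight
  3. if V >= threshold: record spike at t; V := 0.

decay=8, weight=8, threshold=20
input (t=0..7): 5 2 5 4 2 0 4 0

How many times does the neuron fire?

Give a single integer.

Answer: 4

Derivation:
t=0: input=5 -> V=0 FIRE
t=1: input=2 -> V=16
t=2: input=5 -> V=0 FIRE
t=3: input=4 -> V=0 FIRE
t=4: input=2 -> V=16
t=5: input=0 -> V=12
t=6: input=4 -> V=0 FIRE
t=7: input=0 -> V=0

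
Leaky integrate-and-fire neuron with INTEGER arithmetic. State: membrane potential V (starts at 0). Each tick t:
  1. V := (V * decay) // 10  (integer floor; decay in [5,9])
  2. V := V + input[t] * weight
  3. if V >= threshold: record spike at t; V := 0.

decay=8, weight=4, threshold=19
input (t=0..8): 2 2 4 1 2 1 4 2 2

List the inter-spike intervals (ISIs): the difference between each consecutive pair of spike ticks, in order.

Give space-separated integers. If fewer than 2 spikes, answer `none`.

t=0: input=2 -> V=8
t=1: input=2 -> V=14
t=2: input=4 -> V=0 FIRE
t=3: input=1 -> V=4
t=4: input=2 -> V=11
t=5: input=1 -> V=12
t=6: input=4 -> V=0 FIRE
t=7: input=2 -> V=8
t=8: input=2 -> V=14

Answer: 4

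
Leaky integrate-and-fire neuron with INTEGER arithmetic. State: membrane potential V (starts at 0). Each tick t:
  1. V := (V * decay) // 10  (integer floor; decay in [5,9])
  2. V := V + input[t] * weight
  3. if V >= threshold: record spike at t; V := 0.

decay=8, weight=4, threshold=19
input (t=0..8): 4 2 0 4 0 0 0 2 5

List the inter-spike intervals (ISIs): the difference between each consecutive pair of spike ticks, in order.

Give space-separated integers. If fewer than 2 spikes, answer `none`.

Answer: 7

Derivation:
t=0: input=4 -> V=16
t=1: input=2 -> V=0 FIRE
t=2: input=0 -> V=0
t=3: input=4 -> V=16
t=4: input=0 -> V=12
t=5: input=0 -> V=9
t=6: input=0 -> V=7
t=7: input=2 -> V=13
t=8: input=5 -> V=0 FIRE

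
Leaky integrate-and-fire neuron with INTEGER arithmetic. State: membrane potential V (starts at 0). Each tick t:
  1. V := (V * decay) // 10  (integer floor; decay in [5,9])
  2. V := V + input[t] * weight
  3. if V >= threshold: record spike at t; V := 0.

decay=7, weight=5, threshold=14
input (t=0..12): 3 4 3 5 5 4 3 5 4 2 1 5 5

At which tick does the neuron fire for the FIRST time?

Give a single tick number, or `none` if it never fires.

t=0: input=3 -> V=0 FIRE
t=1: input=4 -> V=0 FIRE
t=2: input=3 -> V=0 FIRE
t=3: input=5 -> V=0 FIRE
t=4: input=5 -> V=0 FIRE
t=5: input=4 -> V=0 FIRE
t=6: input=3 -> V=0 FIRE
t=7: input=5 -> V=0 FIRE
t=8: input=4 -> V=0 FIRE
t=9: input=2 -> V=10
t=10: input=1 -> V=12
t=11: input=5 -> V=0 FIRE
t=12: input=5 -> V=0 FIRE

Answer: 0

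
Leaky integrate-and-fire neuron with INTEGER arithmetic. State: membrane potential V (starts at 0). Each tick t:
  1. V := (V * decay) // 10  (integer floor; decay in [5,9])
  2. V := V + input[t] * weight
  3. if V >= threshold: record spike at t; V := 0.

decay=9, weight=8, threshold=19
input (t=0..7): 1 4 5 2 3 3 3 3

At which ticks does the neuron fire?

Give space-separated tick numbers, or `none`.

t=0: input=1 -> V=8
t=1: input=4 -> V=0 FIRE
t=2: input=5 -> V=0 FIRE
t=3: input=2 -> V=16
t=4: input=3 -> V=0 FIRE
t=5: input=3 -> V=0 FIRE
t=6: input=3 -> V=0 FIRE
t=7: input=3 -> V=0 FIRE

Answer: 1 2 4 5 6 7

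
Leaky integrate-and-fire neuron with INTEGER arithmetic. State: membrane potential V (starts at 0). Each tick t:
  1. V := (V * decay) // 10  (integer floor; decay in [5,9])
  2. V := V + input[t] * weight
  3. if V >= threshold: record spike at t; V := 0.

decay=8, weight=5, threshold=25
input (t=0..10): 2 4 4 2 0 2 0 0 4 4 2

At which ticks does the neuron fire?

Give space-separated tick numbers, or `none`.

Answer: 1 3 9

Derivation:
t=0: input=2 -> V=10
t=1: input=4 -> V=0 FIRE
t=2: input=4 -> V=20
t=3: input=2 -> V=0 FIRE
t=4: input=0 -> V=0
t=5: input=2 -> V=10
t=6: input=0 -> V=8
t=7: input=0 -> V=6
t=8: input=4 -> V=24
t=9: input=4 -> V=0 FIRE
t=10: input=2 -> V=10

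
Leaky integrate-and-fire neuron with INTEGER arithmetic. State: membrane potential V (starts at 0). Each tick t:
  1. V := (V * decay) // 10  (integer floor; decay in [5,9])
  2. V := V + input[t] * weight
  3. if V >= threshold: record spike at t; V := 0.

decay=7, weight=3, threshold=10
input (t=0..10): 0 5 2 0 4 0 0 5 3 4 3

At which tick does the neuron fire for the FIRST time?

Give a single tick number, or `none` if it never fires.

Answer: 1

Derivation:
t=0: input=0 -> V=0
t=1: input=5 -> V=0 FIRE
t=2: input=2 -> V=6
t=3: input=0 -> V=4
t=4: input=4 -> V=0 FIRE
t=5: input=0 -> V=0
t=6: input=0 -> V=0
t=7: input=5 -> V=0 FIRE
t=8: input=3 -> V=9
t=9: input=4 -> V=0 FIRE
t=10: input=3 -> V=9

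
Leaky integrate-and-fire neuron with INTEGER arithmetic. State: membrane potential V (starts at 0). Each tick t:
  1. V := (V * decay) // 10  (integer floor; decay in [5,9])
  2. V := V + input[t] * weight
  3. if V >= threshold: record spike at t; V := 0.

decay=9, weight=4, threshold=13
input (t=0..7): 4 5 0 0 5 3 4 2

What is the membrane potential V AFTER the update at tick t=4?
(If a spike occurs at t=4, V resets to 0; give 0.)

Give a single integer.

t=0: input=4 -> V=0 FIRE
t=1: input=5 -> V=0 FIRE
t=2: input=0 -> V=0
t=3: input=0 -> V=0
t=4: input=5 -> V=0 FIRE
t=5: input=3 -> V=12
t=6: input=4 -> V=0 FIRE
t=7: input=2 -> V=8

Answer: 0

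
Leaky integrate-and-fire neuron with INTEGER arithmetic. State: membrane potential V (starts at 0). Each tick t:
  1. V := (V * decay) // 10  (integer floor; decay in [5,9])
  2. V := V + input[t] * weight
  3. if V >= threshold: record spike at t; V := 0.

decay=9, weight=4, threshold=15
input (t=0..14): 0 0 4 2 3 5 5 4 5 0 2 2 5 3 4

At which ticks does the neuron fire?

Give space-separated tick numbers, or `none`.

t=0: input=0 -> V=0
t=1: input=0 -> V=0
t=2: input=4 -> V=0 FIRE
t=3: input=2 -> V=8
t=4: input=3 -> V=0 FIRE
t=5: input=5 -> V=0 FIRE
t=6: input=5 -> V=0 FIRE
t=7: input=4 -> V=0 FIRE
t=8: input=5 -> V=0 FIRE
t=9: input=0 -> V=0
t=10: input=2 -> V=8
t=11: input=2 -> V=0 FIRE
t=12: input=5 -> V=0 FIRE
t=13: input=3 -> V=12
t=14: input=4 -> V=0 FIRE

Answer: 2 4 5 6 7 8 11 12 14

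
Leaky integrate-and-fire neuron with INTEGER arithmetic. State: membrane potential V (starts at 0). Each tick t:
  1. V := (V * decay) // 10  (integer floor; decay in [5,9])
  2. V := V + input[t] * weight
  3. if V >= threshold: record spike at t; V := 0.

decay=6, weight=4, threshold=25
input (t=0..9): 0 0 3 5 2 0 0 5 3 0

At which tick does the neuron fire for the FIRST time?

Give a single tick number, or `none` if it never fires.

t=0: input=0 -> V=0
t=1: input=0 -> V=0
t=2: input=3 -> V=12
t=3: input=5 -> V=0 FIRE
t=4: input=2 -> V=8
t=5: input=0 -> V=4
t=6: input=0 -> V=2
t=7: input=5 -> V=21
t=8: input=3 -> V=24
t=9: input=0 -> V=14

Answer: 3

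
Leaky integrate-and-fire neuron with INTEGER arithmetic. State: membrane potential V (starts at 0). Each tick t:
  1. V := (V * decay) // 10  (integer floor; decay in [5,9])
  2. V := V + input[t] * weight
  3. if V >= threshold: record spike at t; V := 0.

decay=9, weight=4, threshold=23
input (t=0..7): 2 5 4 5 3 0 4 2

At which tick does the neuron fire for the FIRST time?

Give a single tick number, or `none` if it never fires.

Answer: 1

Derivation:
t=0: input=2 -> V=8
t=1: input=5 -> V=0 FIRE
t=2: input=4 -> V=16
t=3: input=5 -> V=0 FIRE
t=4: input=3 -> V=12
t=5: input=0 -> V=10
t=6: input=4 -> V=0 FIRE
t=7: input=2 -> V=8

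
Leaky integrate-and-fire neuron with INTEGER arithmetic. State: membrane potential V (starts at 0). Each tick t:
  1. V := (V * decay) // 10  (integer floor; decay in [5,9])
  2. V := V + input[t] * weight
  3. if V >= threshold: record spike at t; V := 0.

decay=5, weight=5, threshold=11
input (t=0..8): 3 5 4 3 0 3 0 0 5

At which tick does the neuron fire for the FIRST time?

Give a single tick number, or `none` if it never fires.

Answer: 0

Derivation:
t=0: input=3 -> V=0 FIRE
t=1: input=5 -> V=0 FIRE
t=2: input=4 -> V=0 FIRE
t=3: input=3 -> V=0 FIRE
t=4: input=0 -> V=0
t=5: input=3 -> V=0 FIRE
t=6: input=0 -> V=0
t=7: input=0 -> V=0
t=8: input=5 -> V=0 FIRE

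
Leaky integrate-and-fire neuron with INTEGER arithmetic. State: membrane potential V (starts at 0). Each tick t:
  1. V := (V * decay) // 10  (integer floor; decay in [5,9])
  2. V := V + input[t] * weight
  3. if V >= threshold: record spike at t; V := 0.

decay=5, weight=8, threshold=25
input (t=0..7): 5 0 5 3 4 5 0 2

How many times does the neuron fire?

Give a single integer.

t=0: input=5 -> V=0 FIRE
t=1: input=0 -> V=0
t=2: input=5 -> V=0 FIRE
t=3: input=3 -> V=24
t=4: input=4 -> V=0 FIRE
t=5: input=5 -> V=0 FIRE
t=6: input=0 -> V=0
t=7: input=2 -> V=16

Answer: 4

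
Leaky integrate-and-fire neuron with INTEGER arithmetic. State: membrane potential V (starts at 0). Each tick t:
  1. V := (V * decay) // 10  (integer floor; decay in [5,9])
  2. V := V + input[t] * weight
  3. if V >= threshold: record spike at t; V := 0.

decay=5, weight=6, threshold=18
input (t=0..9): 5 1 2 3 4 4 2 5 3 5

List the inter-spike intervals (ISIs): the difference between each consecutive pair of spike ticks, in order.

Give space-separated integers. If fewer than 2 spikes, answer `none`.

t=0: input=5 -> V=0 FIRE
t=1: input=1 -> V=6
t=2: input=2 -> V=15
t=3: input=3 -> V=0 FIRE
t=4: input=4 -> V=0 FIRE
t=5: input=4 -> V=0 FIRE
t=6: input=2 -> V=12
t=7: input=5 -> V=0 FIRE
t=8: input=3 -> V=0 FIRE
t=9: input=5 -> V=0 FIRE

Answer: 3 1 1 2 1 1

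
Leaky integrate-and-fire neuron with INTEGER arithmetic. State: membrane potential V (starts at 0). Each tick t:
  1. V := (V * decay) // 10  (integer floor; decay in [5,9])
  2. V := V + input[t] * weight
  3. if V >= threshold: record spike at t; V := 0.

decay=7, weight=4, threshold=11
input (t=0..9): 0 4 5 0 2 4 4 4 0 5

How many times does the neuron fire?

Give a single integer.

t=0: input=0 -> V=0
t=1: input=4 -> V=0 FIRE
t=2: input=5 -> V=0 FIRE
t=3: input=0 -> V=0
t=4: input=2 -> V=8
t=5: input=4 -> V=0 FIRE
t=6: input=4 -> V=0 FIRE
t=7: input=4 -> V=0 FIRE
t=8: input=0 -> V=0
t=9: input=5 -> V=0 FIRE

Answer: 6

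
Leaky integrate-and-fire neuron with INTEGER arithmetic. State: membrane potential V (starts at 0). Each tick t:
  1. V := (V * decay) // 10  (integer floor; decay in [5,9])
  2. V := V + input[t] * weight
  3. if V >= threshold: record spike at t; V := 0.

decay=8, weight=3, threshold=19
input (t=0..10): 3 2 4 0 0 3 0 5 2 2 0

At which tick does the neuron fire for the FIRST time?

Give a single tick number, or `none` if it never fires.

Answer: 2

Derivation:
t=0: input=3 -> V=9
t=1: input=2 -> V=13
t=2: input=4 -> V=0 FIRE
t=3: input=0 -> V=0
t=4: input=0 -> V=0
t=5: input=3 -> V=9
t=6: input=0 -> V=7
t=7: input=5 -> V=0 FIRE
t=8: input=2 -> V=6
t=9: input=2 -> V=10
t=10: input=0 -> V=8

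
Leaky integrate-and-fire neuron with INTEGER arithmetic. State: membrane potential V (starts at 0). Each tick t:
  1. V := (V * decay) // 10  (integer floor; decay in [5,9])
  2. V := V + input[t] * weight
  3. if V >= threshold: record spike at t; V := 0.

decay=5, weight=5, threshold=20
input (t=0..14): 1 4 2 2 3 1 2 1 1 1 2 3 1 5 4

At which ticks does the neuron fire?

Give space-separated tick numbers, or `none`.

Answer: 1 4 11 13 14

Derivation:
t=0: input=1 -> V=5
t=1: input=4 -> V=0 FIRE
t=2: input=2 -> V=10
t=3: input=2 -> V=15
t=4: input=3 -> V=0 FIRE
t=5: input=1 -> V=5
t=6: input=2 -> V=12
t=7: input=1 -> V=11
t=8: input=1 -> V=10
t=9: input=1 -> V=10
t=10: input=2 -> V=15
t=11: input=3 -> V=0 FIRE
t=12: input=1 -> V=5
t=13: input=5 -> V=0 FIRE
t=14: input=4 -> V=0 FIRE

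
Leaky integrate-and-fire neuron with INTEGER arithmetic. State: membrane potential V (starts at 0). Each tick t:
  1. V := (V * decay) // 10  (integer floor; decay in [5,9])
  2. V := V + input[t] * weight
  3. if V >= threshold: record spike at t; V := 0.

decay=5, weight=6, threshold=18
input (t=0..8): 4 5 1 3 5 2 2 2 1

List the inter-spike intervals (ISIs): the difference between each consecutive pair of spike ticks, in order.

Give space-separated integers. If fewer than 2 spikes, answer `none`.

t=0: input=4 -> V=0 FIRE
t=1: input=5 -> V=0 FIRE
t=2: input=1 -> V=6
t=3: input=3 -> V=0 FIRE
t=4: input=5 -> V=0 FIRE
t=5: input=2 -> V=12
t=6: input=2 -> V=0 FIRE
t=7: input=2 -> V=12
t=8: input=1 -> V=12

Answer: 1 2 1 2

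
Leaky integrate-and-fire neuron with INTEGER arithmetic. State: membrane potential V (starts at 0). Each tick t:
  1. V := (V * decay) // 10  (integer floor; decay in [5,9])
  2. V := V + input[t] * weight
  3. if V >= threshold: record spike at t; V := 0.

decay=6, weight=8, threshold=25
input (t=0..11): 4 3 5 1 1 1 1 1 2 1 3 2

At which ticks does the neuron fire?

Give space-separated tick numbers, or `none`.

Answer: 0 2 8 10

Derivation:
t=0: input=4 -> V=0 FIRE
t=1: input=3 -> V=24
t=2: input=5 -> V=0 FIRE
t=3: input=1 -> V=8
t=4: input=1 -> V=12
t=5: input=1 -> V=15
t=6: input=1 -> V=17
t=7: input=1 -> V=18
t=8: input=2 -> V=0 FIRE
t=9: input=1 -> V=8
t=10: input=3 -> V=0 FIRE
t=11: input=2 -> V=16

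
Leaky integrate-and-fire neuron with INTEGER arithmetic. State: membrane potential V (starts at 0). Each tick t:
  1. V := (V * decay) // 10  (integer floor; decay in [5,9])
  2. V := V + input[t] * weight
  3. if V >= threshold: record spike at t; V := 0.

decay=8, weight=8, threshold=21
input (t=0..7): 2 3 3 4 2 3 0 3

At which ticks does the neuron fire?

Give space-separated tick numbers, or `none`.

Answer: 1 2 3 5 7

Derivation:
t=0: input=2 -> V=16
t=1: input=3 -> V=0 FIRE
t=2: input=3 -> V=0 FIRE
t=3: input=4 -> V=0 FIRE
t=4: input=2 -> V=16
t=5: input=3 -> V=0 FIRE
t=6: input=0 -> V=0
t=7: input=3 -> V=0 FIRE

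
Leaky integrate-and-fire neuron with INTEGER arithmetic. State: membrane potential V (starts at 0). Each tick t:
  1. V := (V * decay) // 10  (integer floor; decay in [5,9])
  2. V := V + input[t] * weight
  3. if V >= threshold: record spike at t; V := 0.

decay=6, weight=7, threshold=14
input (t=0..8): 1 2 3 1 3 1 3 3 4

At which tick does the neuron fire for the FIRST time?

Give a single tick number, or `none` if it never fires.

Answer: 1

Derivation:
t=0: input=1 -> V=7
t=1: input=2 -> V=0 FIRE
t=2: input=3 -> V=0 FIRE
t=3: input=1 -> V=7
t=4: input=3 -> V=0 FIRE
t=5: input=1 -> V=7
t=6: input=3 -> V=0 FIRE
t=7: input=3 -> V=0 FIRE
t=8: input=4 -> V=0 FIRE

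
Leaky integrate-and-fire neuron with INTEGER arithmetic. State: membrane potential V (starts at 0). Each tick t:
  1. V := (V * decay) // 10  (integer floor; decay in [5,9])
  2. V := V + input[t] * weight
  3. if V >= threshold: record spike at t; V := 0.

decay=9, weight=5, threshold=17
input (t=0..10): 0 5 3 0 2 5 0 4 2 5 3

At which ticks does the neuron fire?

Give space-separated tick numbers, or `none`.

Answer: 1 4 5 7 9

Derivation:
t=0: input=0 -> V=0
t=1: input=5 -> V=0 FIRE
t=2: input=3 -> V=15
t=3: input=0 -> V=13
t=4: input=2 -> V=0 FIRE
t=5: input=5 -> V=0 FIRE
t=6: input=0 -> V=0
t=7: input=4 -> V=0 FIRE
t=8: input=2 -> V=10
t=9: input=5 -> V=0 FIRE
t=10: input=3 -> V=15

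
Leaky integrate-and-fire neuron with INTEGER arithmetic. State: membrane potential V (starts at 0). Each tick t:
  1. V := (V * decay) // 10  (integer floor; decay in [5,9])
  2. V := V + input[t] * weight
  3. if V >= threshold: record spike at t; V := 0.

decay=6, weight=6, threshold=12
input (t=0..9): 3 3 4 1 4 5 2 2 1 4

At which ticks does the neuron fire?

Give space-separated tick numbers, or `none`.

Answer: 0 1 2 4 5 6 7 9

Derivation:
t=0: input=3 -> V=0 FIRE
t=1: input=3 -> V=0 FIRE
t=2: input=4 -> V=0 FIRE
t=3: input=1 -> V=6
t=4: input=4 -> V=0 FIRE
t=5: input=5 -> V=0 FIRE
t=6: input=2 -> V=0 FIRE
t=7: input=2 -> V=0 FIRE
t=8: input=1 -> V=6
t=9: input=4 -> V=0 FIRE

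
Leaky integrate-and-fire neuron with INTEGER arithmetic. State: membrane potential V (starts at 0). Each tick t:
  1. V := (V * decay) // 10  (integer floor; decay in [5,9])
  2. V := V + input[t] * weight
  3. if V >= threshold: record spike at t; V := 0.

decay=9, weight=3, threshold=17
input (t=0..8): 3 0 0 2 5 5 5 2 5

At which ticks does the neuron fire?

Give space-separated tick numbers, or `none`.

t=0: input=3 -> V=9
t=1: input=0 -> V=8
t=2: input=0 -> V=7
t=3: input=2 -> V=12
t=4: input=5 -> V=0 FIRE
t=5: input=5 -> V=15
t=6: input=5 -> V=0 FIRE
t=7: input=2 -> V=6
t=8: input=5 -> V=0 FIRE

Answer: 4 6 8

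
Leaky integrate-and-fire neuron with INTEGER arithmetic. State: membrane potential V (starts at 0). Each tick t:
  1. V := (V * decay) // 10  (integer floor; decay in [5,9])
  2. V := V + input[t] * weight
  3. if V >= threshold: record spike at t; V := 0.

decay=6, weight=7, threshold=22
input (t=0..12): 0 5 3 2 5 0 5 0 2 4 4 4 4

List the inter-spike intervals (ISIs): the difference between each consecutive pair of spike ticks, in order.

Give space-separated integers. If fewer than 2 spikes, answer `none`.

t=0: input=0 -> V=0
t=1: input=5 -> V=0 FIRE
t=2: input=3 -> V=21
t=3: input=2 -> V=0 FIRE
t=4: input=5 -> V=0 FIRE
t=5: input=0 -> V=0
t=6: input=5 -> V=0 FIRE
t=7: input=0 -> V=0
t=8: input=2 -> V=14
t=9: input=4 -> V=0 FIRE
t=10: input=4 -> V=0 FIRE
t=11: input=4 -> V=0 FIRE
t=12: input=4 -> V=0 FIRE

Answer: 2 1 2 3 1 1 1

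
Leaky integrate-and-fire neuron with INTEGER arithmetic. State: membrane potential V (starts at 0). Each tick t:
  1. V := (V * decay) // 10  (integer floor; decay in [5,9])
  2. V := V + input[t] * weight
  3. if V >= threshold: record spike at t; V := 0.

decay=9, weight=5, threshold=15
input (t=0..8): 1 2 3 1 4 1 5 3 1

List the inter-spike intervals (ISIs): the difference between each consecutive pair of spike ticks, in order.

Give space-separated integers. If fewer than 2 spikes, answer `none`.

t=0: input=1 -> V=5
t=1: input=2 -> V=14
t=2: input=3 -> V=0 FIRE
t=3: input=1 -> V=5
t=4: input=4 -> V=0 FIRE
t=5: input=1 -> V=5
t=6: input=5 -> V=0 FIRE
t=7: input=3 -> V=0 FIRE
t=8: input=1 -> V=5

Answer: 2 2 1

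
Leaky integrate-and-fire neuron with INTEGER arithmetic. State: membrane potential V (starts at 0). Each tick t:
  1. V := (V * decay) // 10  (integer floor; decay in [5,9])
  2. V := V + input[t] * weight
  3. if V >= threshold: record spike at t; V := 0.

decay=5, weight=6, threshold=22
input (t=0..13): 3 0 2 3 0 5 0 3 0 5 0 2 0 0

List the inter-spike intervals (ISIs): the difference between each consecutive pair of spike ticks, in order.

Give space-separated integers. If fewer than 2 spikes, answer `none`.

t=0: input=3 -> V=18
t=1: input=0 -> V=9
t=2: input=2 -> V=16
t=3: input=3 -> V=0 FIRE
t=4: input=0 -> V=0
t=5: input=5 -> V=0 FIRE
t=6: input=0 -> V=0
t=7: input=3 -> V=18
t=8: input=0 -> V=9
t=9: input=5 -> V=0 FIRE
t=10: input=0 -> V=0
t=11: input=2 -> V=12
t=12: input=0 -> V=6
t=13: input=0 -> V=3

Answer: 2 4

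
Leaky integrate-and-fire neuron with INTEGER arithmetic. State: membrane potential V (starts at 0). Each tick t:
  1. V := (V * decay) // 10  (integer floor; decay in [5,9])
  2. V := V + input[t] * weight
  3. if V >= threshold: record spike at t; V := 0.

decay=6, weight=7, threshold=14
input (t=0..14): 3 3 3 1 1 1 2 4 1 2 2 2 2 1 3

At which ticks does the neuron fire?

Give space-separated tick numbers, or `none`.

t=0: input=3 -> V=0 FIRE
t=1: input=3 -> V=0 FIRE
t=2: input=3 -> V=0 FIRE
t=3: input=1 -> V=7
t=4: input=1 -> V=11
t=5: input=1 -> V=13
t=6: input=2 -> V=0 FIRE
t=7: input=4 -> V=0 FIRE
t=8: input=1 -> V=7
t=9: input=2 -> V=0 FIRE
t=10: input=2 -> V=0 FIRE
t=11: input=2 -> V=0 FIRE
t=12: input=2 -> V=0 FIRE
t=13: input=1 -> V=7
t=14: input=3 -> V=0 FIRE

Answer: 0 1 2 6 7 9 10 11 12 14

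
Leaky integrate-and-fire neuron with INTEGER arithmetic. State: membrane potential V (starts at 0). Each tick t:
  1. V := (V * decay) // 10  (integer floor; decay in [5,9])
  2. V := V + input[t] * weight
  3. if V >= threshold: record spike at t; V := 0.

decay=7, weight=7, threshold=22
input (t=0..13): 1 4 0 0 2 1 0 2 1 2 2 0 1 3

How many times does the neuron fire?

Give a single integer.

Answer: 3

Derivation:
t=0: input=1 -> V=7
t=1: input=4 -> V=0 FIRE
t=2: input=0 -> V=0
t=3: input=0 -> V=0
t=4: input=2 -> V=14
t=5: input=1 -> V=16
t=6: input=0 -> V=11
t=7: input=2 -> V=21
t=8: input=1 -> V=21
t=9: input=2 -> V=0 FIRE
t=10: input=2 -> V=14
t=11: input=0 -> V=9
t=12: input=1 -> V=13
t=13: input=3 -> V=0 FIRE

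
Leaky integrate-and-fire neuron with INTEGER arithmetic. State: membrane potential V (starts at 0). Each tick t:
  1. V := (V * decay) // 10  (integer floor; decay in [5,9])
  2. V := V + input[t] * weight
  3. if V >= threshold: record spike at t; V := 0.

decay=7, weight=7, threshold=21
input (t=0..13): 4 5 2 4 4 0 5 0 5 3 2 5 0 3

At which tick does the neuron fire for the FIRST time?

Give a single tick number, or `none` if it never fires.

Answer: 0

Derivation:
t=0: input=4 -> V=0 FIRE
t=1: input=5 -> V=0 FIRE
t=2: input=2 -> V=14
t=3: input=4 -> V=0 FIRE
t=4: input=4 -> V=0 FIRE
t=5: input=0 -> V=0
t=6: input=5 -> V=0 FIRE
t=7: input=0 -> V=0
t=8: input=5 -> V=0 FIRE
t=9: input=3 -> V=0 FIRE
t=10: input=2 -> V=14
t=11: input=5 -> V=0 FIRE
t=12: input=0 -> V=0
t=13: input=3 -> V=0 FIRE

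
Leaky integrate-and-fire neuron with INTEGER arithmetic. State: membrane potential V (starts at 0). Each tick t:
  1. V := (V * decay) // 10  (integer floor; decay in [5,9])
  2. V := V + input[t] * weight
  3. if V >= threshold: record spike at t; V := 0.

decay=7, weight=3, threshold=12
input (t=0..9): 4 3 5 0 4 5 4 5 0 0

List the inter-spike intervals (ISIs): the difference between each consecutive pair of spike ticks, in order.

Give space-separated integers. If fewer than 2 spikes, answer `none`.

t=0: input=4 -> V=0 FIRE
t=1: input=3 -> V=9
t=2: input=5 -> V=0 FIRE
t=3: input=0 -> V=0
t=4: input=4 -> V=0 FIRE
t=5: input=5 -> V=0 FIRE
t=6: input=4 -> V=0 FIRE
t=7: input=5 -> V=0 FIRE
t=8: input=0 -> V=0
t=9: input=0 -> V=0

Answer: 2 2 1 1 1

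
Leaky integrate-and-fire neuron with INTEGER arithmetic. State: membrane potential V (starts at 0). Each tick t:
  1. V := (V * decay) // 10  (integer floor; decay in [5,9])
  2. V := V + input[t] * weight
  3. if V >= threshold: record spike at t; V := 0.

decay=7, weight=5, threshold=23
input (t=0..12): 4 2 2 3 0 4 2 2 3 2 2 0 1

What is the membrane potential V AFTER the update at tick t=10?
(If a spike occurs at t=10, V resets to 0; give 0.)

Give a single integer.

t=0: input=4 -> V=20
t=1: input=2 -> V=0 FIRE
t=2: input=2 -> V=10
t=3: input=3 -> V=22
t=4: input=0 -> V=15
t=5: input=4 -> V=0 FIRE
t=6: input=2 -> V=10
t=7: input=2 -> V=17
t=8: input=3 -> V=0 FIRE
t=9: input=2 -> V=10
t=10: input=2 -> V=17
t=11: input=0 -> V=11
t=12: input=1 -> V=12

Answer: 17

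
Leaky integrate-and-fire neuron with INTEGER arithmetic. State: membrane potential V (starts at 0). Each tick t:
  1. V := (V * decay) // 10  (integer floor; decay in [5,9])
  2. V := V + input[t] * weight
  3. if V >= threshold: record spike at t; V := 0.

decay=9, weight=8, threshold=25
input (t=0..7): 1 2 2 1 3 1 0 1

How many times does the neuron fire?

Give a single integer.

Answer: 2

Derivation:
t=0: input=1 -> V=8
t=1: input=2 -> V=23
t=2: input=2 -> V=0 FIRE
t=3: input=1 -> V=8
t=4: input=3 -> V=0 FIRE
t=5: input=1 -> V=8
t=6: input=0 -> V=7
t=7: input=1 -> V=14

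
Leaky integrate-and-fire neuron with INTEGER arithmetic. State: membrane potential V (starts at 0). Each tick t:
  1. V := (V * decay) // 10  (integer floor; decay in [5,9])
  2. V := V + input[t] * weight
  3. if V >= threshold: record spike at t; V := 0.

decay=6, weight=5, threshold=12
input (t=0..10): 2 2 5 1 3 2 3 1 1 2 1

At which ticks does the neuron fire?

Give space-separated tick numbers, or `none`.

t=0: input=2 -> V=10
t=1: input=2 -> V=0 FIRE
t=2: input=5 -> V=0 FIRE
t=3: input=1 -> V=5
t=4: input=3 -> V=0 FIRE
t=5: input=2 -> V=10
t=6: input=3 -> V=0 FIRE
t=7: input=1 -> V=5
t=8: input=1 -> V=8
t=9: input=2 -> V=0 FIRE
t=10: input=1 -> V=5

Answer: 1 2 4 6 9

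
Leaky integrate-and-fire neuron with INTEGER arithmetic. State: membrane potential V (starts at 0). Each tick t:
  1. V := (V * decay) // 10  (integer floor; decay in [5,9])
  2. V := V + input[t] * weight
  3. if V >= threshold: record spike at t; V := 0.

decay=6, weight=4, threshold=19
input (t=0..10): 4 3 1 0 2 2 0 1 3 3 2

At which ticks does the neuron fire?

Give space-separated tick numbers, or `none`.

t=0: input=4 -> V=16
t=1: input=3 -> V=0 FIRE
t=2: input=1 -> V=4
t=3: input=0 -> V=2
t=4: input=2 -> V=9
t=5: input=2 -> V=13
t=6: input=0 -> V=7
t=7: input=1 -> V=8
t=8: input=3 -> V=16
t=9: input=3 -> V=0 FIRE
t=10: input=2 -> V=8

Answer: 1 9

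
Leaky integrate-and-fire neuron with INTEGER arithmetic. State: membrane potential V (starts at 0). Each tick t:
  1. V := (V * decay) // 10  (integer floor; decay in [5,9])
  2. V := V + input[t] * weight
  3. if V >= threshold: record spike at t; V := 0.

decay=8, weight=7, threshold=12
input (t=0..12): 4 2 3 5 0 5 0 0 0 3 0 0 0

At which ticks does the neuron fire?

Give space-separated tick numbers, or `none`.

Answer: 0 1 2 3 5 9

Derivation:
t=0: input=4 -> V=0 FIRE
t=1: input=2 -> V=0 FIRE
t=2: input=3 -> V=0 FIRE
t=3: input=5 -> V=0 FIRE
t=4: input=0 -> V=0
t=5: input=5 -> V=0 FIRE
t=6: input=0 -> V=0
t=7: input=0 -> V=0
t=8: input=0 -> V=0
t=9: input=3 -> V=0 FIRE
t=10: input=0 -> V=0
t=11: input=0 -> V=0
t=12: input=0 -> V=0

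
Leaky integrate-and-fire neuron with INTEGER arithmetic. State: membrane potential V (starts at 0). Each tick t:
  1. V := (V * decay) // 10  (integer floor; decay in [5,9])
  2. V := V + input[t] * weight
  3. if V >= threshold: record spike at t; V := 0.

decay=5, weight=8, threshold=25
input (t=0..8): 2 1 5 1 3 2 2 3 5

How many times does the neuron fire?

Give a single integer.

Answer: 4

Derivation:
t=0: input=2 -> V=16
t=1: input=1 -> V=16
t=2: input=5 -> V=0 FIRE
t=3: input=1 -> V=8
t=4: input=3 -> V=0 FIRE
t=5: input=2 -> V=16
t=6: input=2 -> V=24
t=7: input=3 -> V=0 FIRE
t=8: input=5 -> V=0 FIRE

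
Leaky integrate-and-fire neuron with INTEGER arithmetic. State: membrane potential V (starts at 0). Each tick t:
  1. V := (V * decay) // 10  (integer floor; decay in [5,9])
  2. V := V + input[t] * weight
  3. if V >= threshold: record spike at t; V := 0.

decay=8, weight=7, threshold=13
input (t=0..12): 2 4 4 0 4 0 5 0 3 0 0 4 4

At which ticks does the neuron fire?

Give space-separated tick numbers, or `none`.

Answer: 0 1 2 4 6 8 11 12

Derivation:
t=0: input=2 -> V=0 FIRE
t=1: input=4 -> V=0 FIRE
t=2: input=4 -> V=0 FIRE
t=3: input=0 -> V=0
t=4: input=4 -> V=0 FIRE
t=5: input=0 -> V=0
t=6: input=5 -> V=0 FIRE
t=7: input=0 -> V=0
t=8: input=3 -> V=0 FIRE
t=9: input=0 -> V=0
t=10: input=0 -> V=0
t=11: input=4 -> V=0 FIRE
t=12: input=4 -> V=0 FIRE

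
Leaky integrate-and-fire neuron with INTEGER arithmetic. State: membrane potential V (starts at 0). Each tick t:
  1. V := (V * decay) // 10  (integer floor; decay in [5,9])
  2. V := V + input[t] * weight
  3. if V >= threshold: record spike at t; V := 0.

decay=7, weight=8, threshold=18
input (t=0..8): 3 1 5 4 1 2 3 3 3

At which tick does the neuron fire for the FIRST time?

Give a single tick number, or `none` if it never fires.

Answer: 0

Derivation:
t=0: input=3 -> V=0 FIRE
t=1: input=1 -> V=8
t=2: input=5 -> V=0 FIRE
t=3: input=4 -> V=0 FIRE
t=4: input=1 -> V=8
t=5: input=2 -> V=0 FIRE
t=6: input=3 -> V=0 FIRE
t=7: input=3 -> V=0 FIRE
t=8: input=3 -> V=0 FIRE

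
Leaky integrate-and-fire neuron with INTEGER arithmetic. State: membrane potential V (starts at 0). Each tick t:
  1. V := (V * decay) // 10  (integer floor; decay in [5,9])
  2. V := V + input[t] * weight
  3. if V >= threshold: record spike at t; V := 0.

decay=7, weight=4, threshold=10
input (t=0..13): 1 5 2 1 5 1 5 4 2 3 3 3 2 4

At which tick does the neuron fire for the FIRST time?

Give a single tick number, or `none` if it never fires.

t=0: input=1 -> V=4
t=1: input=5 -> V=0 FIRE
t=2: input=2 -> V=8
t=3: input=1 -> V=9
t=4: input=5 -> V=0 FIRE
t=5: input=1 -> V=4
t=6: input=5 -> V=0 FIRE
t=7: input=4 -> V=0 FIRE
t=8: input=2 -> V=8
t=9: input=3 -> V=0 FIRE
t=10: input=3 -> V=0 FIRE
t=11: input=3 -> V=0 FIRE
t=12: input=2 -> V=8
t=13: input=4 -> V=0 FIRE

Answer: 1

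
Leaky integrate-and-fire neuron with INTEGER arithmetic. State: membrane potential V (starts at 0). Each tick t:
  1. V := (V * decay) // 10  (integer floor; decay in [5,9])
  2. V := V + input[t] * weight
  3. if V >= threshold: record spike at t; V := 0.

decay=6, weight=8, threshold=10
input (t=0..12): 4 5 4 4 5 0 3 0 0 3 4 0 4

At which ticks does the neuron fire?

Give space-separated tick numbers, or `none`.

Answer: 0 1 2 3 4 6 9 10 12

Derivation:
t=0: input=4 -> V=0 FIRE
t=1: input=5 -> V=0 FIRE
t=2: input=4 -> V=0 FIRE
t=3: input=4 -> V=0 FIRE
t=4: input=5 -> V=0 FIRE
t=5: input=0 -> V=0
t=6: input=3 -> V=0 FIRE
t=7: input=0 -> V=0
t=8: input=0 -> V=0
t=9: input=3 -> V=0 FIRE
t=10: input=4 -> V=0 FIRE
t=11: input=0 -> V=0
t=12: input=4 -> V=0 FIRE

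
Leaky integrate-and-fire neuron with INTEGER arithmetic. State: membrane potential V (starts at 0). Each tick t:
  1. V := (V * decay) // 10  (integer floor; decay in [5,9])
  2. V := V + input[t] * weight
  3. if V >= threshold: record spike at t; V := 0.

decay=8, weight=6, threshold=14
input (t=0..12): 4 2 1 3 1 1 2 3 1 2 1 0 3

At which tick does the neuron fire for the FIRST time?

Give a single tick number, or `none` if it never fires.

Answer: 0

Derivation:
t=0: input=4 -> V=0 FIRE
t=1: input=2 -> V=12
t=2: input=1 -> V=0 FIRE
t=3: input=3 -> V=0 FIRE
t=4: input=1 -> V=6
t=5: input=1 -> V=10
t=6: input=2 -> V=0 FIRE
t=7: input=3 -> V=0 FIRE
t=8: input=1 -> V=6
t=9: input=2 -> V=0 FIRE
t=10: input=1 -> V=6
t=11: input=0 -> V=4
t=12: input=3 -> V=0 FIRE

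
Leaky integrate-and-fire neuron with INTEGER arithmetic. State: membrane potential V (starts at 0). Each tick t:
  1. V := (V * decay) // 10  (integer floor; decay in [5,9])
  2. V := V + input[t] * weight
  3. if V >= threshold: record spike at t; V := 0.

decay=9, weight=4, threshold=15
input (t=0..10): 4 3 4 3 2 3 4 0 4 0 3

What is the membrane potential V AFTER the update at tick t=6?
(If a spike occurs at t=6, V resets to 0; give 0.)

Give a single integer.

Answer: 0

Derivation:
t=0: input=4 -> V=0 FIRE
t=1: input=3 -> V=12
t=2: input=4 -> V=0 FIRE
t=3: input=3 -> V=12
t=4: input=2 -> V=0 FIRE
t=5: input=3 -> V=12
t=6: input=4 -> V=0 FIRE
t=7: input=0 -> V=0
t=8: input=4 -> V=0 FIRE
t=9: input=0 -> V=0
t=10: input=3 -> V=12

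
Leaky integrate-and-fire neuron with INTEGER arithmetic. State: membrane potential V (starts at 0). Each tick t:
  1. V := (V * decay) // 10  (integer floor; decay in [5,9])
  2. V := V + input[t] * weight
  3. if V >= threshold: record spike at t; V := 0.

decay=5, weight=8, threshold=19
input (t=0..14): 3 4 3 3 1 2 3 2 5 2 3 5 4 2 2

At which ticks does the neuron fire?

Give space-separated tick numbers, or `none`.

t=0: input=3 -> V=0 FIRE
t=1: input=4 -> V=0 FIRE
t=2: input=3 -> V=0 FIRE
t=3: input=3 -> V=0 FIRE
t=4: input=1 -> V=8
t=5: input=2 -> V=0 FIRE
t=6: input=3 -> V=0 FIRE
t=7: input=2 -> V=16
t=8: input=5 -> V=0 FIRE
t=9: input=2 -> V=16
t=10: input=3 -> V=0 FIRE
t=11: input=5 -> V=0 FIRE
t=12: input=4 -> V=0 FIRE
t=13: input=2 -> V=16
t=14: input=2 -> V=0 FIRE

Answer: 0 1 2 3 5 6 8 10 11 12 14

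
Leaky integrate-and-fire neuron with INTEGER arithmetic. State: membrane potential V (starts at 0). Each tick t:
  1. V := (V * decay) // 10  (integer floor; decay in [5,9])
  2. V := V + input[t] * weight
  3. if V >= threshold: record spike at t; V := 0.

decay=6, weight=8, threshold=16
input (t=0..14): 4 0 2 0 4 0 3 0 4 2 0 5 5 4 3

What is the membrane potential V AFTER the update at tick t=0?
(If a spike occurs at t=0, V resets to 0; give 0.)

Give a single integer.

t=0: input=4 -> V=0 FIRE
t=1: input=0 -> V=0
t=2: input=2 -> V=0 FIRE
t=3: input=0 -> V=0
t=4: input=4 -> V=0 FIRE
t=5: input=0 -> V=0
t=6: input=3 -> V=0 FIRE
t=7: input=0 -> V=0
t=8: input=4 -> V=0 FIRE
t=9: input=2 -> V=0 FIRE
t=10: input=0 -> V=0
t=11: input=5 -> V=0 FIRE
t=12: input=5 -> V=0 FIRE
t=13: input=4 -> V=0 FIRE
t=14: input=3 -> V=0 FIRE

Answer: 0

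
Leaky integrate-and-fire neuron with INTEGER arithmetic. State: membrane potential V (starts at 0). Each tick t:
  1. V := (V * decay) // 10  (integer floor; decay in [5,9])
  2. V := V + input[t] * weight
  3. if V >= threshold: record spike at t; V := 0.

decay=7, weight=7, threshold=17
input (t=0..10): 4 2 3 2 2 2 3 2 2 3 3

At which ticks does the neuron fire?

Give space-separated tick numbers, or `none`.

t=0: input=4 -> V=0 FIRE
t=1: input=2 -> V=14
t=2: input=3 -> V=0 FIRE
t=3: input=2 -> V=14
t=4: input=2 -> V=0 FIRE
t=5: input=2 -> V=14
t=6: input=3 -> V=0 FIRE
t=7: input=2 -> V=14
t=8: input=2 -> V=0 FIRE
t=9: input=3 -> V=0 FIRE
t=10: input=3 -> V=0 FIRE

Answer: 0 2 4 6 8 9 10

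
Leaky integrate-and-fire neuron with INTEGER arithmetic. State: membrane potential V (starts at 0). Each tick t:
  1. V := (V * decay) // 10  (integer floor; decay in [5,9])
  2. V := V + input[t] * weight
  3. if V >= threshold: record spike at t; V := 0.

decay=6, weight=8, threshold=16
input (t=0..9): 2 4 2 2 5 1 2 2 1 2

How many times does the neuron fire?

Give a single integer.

Answer: 8

Derivation:
t=0: input=2 -> V=0 FIRE
t=1: input=4 -> V=0 FIRE
t=2: input=2 -> V=0 FIRE
t=3: input=2 -> V=0 FIRE
t=4: input=5 -> V=0 FIRE
t=5: input=1 -> V=8
t=6: input=2 -> V=0 FIRE
t=7: input=2 -> V=0 FIRE
t=8: input=1 -> V=8
t=9: input=2 -> V=0 FIRE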